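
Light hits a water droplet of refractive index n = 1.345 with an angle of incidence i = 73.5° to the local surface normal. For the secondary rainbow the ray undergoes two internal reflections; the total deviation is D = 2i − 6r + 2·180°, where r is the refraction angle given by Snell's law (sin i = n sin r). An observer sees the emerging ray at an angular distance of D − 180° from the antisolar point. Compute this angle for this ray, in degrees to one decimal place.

sin r = sin 73.5° / 1.345 = 0.9588/1.345 = 0.7129; r = 45.47°.
D = 2·73.5° − 6·45.47° + 2·180° = 147.00° − 272.82° + 360° = 234.18°.
Angle from antisolar point = D − 180° = 54.18°.

54.2°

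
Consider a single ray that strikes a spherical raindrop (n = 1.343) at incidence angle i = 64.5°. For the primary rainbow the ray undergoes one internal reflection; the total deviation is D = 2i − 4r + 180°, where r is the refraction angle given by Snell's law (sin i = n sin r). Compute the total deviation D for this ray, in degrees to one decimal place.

140.1°

sin r = sin 64.5° / 1.343 = 0.9026/1.343 = 0.6721; r = 42.23°.
D = 2·64.5° − 4·42.23° + 180° = 129.00° − 168.91° + 180° = 140.09°.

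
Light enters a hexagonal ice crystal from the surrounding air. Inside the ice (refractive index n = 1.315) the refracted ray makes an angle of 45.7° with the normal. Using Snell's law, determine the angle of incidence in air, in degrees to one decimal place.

70.2°

Snell: sin θ_i = n · sin θ_r = 1.315 × sin 45.7° = 1.315 × 0.7157 = 0.9411.
θ_i = arcsin(0.9411) = 70.24°.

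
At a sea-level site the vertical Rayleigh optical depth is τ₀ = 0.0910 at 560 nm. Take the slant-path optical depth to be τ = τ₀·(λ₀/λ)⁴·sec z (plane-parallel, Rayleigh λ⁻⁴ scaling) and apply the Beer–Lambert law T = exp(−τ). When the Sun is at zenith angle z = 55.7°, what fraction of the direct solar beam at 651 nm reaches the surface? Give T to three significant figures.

0.915

sec 55.7° = 1.7745.
τ = 0.0910 × (560/651)⁴ × 1.7745 = 0.0910 × 0.5476 × 1.7745 = 0.0884.
T = exp(−0.0884) = 0.9154.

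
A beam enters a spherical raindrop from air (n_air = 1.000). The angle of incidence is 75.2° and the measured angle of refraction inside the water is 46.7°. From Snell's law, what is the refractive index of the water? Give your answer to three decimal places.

1.328

n = sin θ_i / sin θ_r = sin 75.2° / sin 46.7° = 0.9668 / 0.7278 = 1.3285.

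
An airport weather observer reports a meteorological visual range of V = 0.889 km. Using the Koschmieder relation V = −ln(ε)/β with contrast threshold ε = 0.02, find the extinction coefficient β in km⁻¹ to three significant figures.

4.40 km⁻¹

β = −ln(0.02) / V = 3.912 / 0.889 = 4.4005 km⁻¹.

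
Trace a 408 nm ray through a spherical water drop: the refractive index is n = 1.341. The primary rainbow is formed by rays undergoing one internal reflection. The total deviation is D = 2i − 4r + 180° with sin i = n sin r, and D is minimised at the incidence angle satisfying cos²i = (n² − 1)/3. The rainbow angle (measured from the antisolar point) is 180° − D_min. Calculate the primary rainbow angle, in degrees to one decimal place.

cos²i = (1.79828 − 1)/3 = 0.26609; i = arccos(0.51584) = 58.946°.
sin r = sin 58.946°/1.341 = 0.63884; r = 39.705°.
D_min = 2·58.946° − 4·39.705° + 180° = 139.071°.
Rainbow angle = 180° − D_min = 40.929°.

40.9°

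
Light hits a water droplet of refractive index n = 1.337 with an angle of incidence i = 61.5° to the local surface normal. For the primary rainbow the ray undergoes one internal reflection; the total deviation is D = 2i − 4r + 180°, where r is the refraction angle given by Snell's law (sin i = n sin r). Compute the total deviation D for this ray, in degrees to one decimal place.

sin r = sin 61.5° / 1.337 = 0.8788/1.337 = 0.6573; r = 41.09°.
D = 2·61.5° − 4·41.09° + 180° = 123.00° − 164.38° + 180° = 138.62°.

138.6°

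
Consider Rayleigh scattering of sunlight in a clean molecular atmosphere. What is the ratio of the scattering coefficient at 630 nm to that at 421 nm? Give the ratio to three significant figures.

0.199

Rayleigh scattering ∝ λ⁻⁴, so the ratio of coefficients is the inverse fourth power of the wavelength ratio.
σ(630)/σ(421) = (421/630)⁴ = (0.6683)⁴ = 0.1994.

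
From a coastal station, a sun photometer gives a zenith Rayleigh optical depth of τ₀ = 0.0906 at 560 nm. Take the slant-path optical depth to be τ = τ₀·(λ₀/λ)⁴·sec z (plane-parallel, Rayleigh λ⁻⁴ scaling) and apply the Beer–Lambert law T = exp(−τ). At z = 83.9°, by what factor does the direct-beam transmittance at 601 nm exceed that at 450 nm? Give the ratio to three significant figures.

4.06

Airmass: sec 83.9° = 9.4105.
τ(601 nm) = 0.0906 × (560/601)⁴ × 9.4105 = 0.0906 × 0.7538 × 9.4105 = 0.6427.
τ(450 nm) = 0.0906 × (560/450)⁴ × 9.4105 = 0.0906 × 2.3983 × 9.4105 = 2.0448.
T(601)/T(450) = exp(τ_B − τ_A) = exp(1.4021) = 4.0637.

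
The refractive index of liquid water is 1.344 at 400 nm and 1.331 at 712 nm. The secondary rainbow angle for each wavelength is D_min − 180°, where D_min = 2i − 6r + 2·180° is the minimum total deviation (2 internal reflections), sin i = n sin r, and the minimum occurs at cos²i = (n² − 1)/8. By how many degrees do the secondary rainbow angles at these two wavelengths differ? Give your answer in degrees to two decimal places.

3.37°

At 400 nm (n = 1.344): cos²i = 0.10079 → i = 71.490°, r = 44.874°, D_min = 233.733°, rainbow angle = 53.733°.
At 712 nm (n = 1.331): cos²i = 0.09645 → i = 71.907°, r = 45.575°, D_min = 230.365°, rainbow angle = 50.365°.
Angular width = |53.733° − 50.365°| = 3.368°.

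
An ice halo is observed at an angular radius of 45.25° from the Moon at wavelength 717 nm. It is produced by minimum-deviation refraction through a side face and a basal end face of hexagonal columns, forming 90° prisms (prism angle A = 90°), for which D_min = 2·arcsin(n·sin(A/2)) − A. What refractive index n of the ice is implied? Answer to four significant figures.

1.308

Rearranging: n = sin((D_min + A)/2) / sin(A/2).
(D_min + A)/2 = (45.25° + 90°)/2 = 67.625°.
n = sin 67.625° / sin 45° = 0.9247 / 0.7071 = 1.3077.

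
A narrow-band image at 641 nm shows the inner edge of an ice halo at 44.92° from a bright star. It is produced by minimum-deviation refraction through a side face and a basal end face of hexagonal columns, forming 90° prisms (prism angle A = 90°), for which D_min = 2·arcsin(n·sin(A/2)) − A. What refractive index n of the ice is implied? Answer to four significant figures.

Rearranging: n = sin((D_min + A)/2) / sin(A/2).
(D_min + A)/2 = (44.92° + 90°)/2 = 67.460°.
n = sin 67.460° / sin 45° = 0.9236 / 0.7071 = 1.3062.

1.306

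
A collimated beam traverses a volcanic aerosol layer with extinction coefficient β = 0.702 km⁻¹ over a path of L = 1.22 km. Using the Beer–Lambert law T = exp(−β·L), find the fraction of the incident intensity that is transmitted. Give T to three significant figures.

0.425

τ = β·L = 0.702 × 1.22 = 0.8564.
T = exp(−0.8564) = 0.4247.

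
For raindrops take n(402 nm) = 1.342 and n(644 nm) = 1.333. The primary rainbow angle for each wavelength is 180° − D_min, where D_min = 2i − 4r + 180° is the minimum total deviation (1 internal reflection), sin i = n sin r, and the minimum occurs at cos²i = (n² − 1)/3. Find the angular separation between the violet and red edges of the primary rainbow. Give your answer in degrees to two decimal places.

At 402 nm (n = 1.342): cos²i = 0.26699 → i = 58.888°, r = 39.641°, D_min = 139.213°, rainbow angle = 40.787°.
At 644 nm (n = 1.333): cos²i = 0.25896 → i = 59.410°, r = 40.225°, D_min = 137.922°, rainbow angle = 42.078°.
Angular width = |40.787° − 42.078°| = 1.291°.

1.29°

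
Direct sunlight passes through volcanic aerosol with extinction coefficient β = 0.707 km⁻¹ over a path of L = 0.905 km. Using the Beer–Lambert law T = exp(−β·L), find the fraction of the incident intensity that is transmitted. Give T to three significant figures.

0.527

τ = β·L = 0.707 × 0.905 = 0.6398.
T = exp(−0.6398) = 0.5274.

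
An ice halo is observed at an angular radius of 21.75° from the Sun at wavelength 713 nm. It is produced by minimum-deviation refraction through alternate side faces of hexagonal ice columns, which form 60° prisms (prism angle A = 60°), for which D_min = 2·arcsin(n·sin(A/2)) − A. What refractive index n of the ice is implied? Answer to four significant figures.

1.309

Rearranging: n = sin((D_min + A)/2) / sin(A/2).
(D_min + A)/2 = (21.75° + 60°)/2 = 40.875°.
n = sin 40.875° / sin 30° = 0.6544 / 0.5000 = 1.3088.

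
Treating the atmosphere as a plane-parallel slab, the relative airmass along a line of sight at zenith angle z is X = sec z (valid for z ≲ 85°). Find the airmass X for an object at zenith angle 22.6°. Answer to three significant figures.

1.08

X = sec z = 1/cos 22.6° = 1/0.9232 = 1.0832.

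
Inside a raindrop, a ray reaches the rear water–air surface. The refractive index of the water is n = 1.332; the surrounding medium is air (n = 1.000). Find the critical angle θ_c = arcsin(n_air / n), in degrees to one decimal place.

sin θ_c = n_air / n = 1.000 / 1.332 = 0.7508.
θ_c = arcsin(0.7508) = 48.66°.

48.7°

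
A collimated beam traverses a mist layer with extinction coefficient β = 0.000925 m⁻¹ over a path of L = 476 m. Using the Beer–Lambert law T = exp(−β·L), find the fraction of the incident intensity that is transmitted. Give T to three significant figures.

τ = β·L = 0.000925 × 476 = 0.4403.
T = exp(−0.4403) = 0.6438.

0.644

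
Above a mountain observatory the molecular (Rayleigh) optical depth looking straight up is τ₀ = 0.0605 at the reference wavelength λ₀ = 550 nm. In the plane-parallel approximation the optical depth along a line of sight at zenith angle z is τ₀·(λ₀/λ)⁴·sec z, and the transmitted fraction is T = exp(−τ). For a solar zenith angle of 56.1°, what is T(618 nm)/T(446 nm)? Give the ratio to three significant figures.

Airmass: sec 56.1° = 1.7929.
τ(618 nm) = 0.0605 × (550/618)⁴ × 1.7929 = 0.0605 × 0.6273 × 1.7929 = 0.0680.
τ(446 nm) = 0.0605 × (550/446)⁴ × 1.7929 = 0.0605 × 2.3127 × 1.7929 = 0.2509.
T(618)/T(446) = exp(τ_B − τ_A) = exp(0.1828) = 1.2006.

1.20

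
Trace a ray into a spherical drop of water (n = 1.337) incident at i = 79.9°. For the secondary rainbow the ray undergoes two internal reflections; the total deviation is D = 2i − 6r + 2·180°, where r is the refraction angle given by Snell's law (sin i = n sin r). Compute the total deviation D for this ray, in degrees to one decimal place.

235.3°

sin r = sin 79.9° / 1.337 = 0.9845/1.337 = 0.7364; r = 47.42°.
D = 2·79.9° − 6·47.42° + 2·180° = 159.80° − 284.53° + 360° = 235.27°.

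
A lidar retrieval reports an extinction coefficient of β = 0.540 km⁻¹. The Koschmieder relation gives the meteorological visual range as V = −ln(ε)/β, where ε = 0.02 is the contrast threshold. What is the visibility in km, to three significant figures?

7.24 km

V = −ln(0.02) / 0.540 = 3.912 / 0.540 = 7.2445 km.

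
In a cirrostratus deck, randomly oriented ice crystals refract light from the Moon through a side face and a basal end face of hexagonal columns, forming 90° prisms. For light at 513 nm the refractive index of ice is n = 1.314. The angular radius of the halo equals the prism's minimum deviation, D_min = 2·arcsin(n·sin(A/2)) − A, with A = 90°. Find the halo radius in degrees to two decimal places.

n·sin(A/2) = 1.314 × sin 45° = 1.314 × 0.7071 = 0.9291.
D_min = 2·arcsin(0.9291) − 90° = 2 × 68.301° − 90° = 46.602°.

46.60°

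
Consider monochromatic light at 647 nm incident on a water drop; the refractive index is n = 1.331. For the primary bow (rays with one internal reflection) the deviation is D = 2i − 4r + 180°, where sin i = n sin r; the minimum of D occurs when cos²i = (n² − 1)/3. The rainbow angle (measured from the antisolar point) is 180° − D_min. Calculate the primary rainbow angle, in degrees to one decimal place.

42.4°

cos²i = (1.77156 − 1)/3 = 0.25719; i = arccos(0.50714) = 59.527°.
sin r = sin 59.527°/1.331 = 0.64753; r = 40.356°.
D_min = 2·59.527° − 4·40.356° + 180° = 137.630°.
Rainbow angle = 180° − D_min = 42.370°.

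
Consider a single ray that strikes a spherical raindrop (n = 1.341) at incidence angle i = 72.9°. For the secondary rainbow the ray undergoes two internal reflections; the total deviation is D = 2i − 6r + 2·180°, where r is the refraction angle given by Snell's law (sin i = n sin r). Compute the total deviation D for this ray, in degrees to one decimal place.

233.0°

sin r = sin 72.9° / 1.341 = 0.9558/1.341 = 0.7127; r = 45.46°.
D = 2·72.9° − 6·45.46° + 2·180° = 145.80° − 272.75° + 360° = 233.05°.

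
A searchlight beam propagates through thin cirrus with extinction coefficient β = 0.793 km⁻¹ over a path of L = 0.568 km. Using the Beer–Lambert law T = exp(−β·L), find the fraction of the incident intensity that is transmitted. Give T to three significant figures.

0.637

τ = β·L = 0.793 × 0.568 = 0.4504.
T = exp(−0.4504) = 0.6374.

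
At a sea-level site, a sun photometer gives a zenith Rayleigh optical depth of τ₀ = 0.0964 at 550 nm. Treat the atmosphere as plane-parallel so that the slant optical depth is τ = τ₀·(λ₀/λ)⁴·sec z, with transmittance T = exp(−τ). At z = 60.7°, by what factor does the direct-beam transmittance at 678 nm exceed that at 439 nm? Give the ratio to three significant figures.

1.49

Airmass: sec 60.7° = 2.0434.
τ(678 nm) = 0.0964 × (550/678)⁴ × 2.0434 = 0.0964 × 0.4330 × 2.0434 = 0.0853.
τ(439 nm) = 0.0964 × (550/439)⁴ × 2.0434 = 0.0964 × 2.4637 × 2.0434 = 0.4853.
T(678)/T(439) = exp(τ_B − τ_A) = exp(0.4000) = 1.4918.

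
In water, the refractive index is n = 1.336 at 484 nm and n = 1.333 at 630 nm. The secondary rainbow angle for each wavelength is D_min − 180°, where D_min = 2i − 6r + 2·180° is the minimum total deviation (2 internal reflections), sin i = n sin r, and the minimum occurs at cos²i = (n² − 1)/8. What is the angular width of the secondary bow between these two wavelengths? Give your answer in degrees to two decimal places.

At 484 nm (n = 1.336): cos²i = 0.09811 → i = 71.746°, r = 45.303°, D_min = 231.674°, rainbow angle = 51.674°.
At 630 nm (n = 1.333): cos²i = 0.09711 → i = 71.843°, r = 45.466°, D_min = 230.891°, rainbow angle = 50.891°.
Angular width = |51.674° − 50.891°| = 0.783°.

0.78°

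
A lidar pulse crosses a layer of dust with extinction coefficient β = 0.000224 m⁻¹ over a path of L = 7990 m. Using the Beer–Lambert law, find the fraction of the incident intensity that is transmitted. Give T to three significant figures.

0.167

τ = β·L = 0.000224 × 7990 = 1.7898.
T = exp(−1.7898) = 0.1670.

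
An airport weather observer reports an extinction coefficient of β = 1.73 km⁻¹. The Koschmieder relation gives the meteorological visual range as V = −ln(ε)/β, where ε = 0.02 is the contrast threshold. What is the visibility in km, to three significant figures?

2.26 km

V = −ln(0.02) / 1.73 = 3.912 / 1.73 = 2.2613 km.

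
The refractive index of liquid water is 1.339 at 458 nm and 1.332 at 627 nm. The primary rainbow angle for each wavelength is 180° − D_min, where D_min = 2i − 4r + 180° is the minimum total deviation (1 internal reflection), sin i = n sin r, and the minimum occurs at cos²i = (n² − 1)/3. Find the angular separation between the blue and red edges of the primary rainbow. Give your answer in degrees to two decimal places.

At 458 nm (n = 1.339): cos²i = 0.26431 → i = 59.062°, r = 39.834°, D_min = 138.786°, rainbow angle = 41.214°.
At 627 nm (n = 1.332): cos²i = 0.25807 → i = 59.469°, r = 40.290°, D_min = 137.776°, rainbow angle = 42.224°.
Angular width = |41.214° − 42.224°| = 1.010°.

1.01°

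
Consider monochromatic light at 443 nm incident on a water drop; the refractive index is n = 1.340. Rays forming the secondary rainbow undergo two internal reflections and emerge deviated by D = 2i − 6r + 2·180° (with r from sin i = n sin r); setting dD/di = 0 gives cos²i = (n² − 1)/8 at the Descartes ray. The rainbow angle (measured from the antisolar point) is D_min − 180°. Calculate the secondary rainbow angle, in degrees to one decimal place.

52.7°

cos²i = (1.79560 − 1)/8 = 0.09945; i = arccos(0.31536) = 71.618°.
sin r = sin 71.618°/1.340 = 0.70819; r = 45.088°.
D_min = 2·71.618° − 6·45.088° + 360° = 232.709°.
Rainbow angle = D_min − 180° = 52.709°.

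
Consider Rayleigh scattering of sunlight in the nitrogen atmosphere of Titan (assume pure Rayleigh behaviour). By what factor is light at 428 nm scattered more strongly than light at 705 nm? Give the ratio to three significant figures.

Rayleigh scattering ∝ λ⁻⁴, so the ratio of coefficients is the inverse fourth power of the wavelength ratio.
σ(428)/σ(705) = (705/428)⁴ = (1.6472)⁴ = 7.362.

7.36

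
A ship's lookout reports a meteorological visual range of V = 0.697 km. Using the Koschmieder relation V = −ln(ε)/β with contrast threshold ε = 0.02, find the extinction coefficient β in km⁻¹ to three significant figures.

β = −ln(0.02) / V = 3.912 / 0.697 = 5.6127 km⁻¹.

5.61 km⁻¹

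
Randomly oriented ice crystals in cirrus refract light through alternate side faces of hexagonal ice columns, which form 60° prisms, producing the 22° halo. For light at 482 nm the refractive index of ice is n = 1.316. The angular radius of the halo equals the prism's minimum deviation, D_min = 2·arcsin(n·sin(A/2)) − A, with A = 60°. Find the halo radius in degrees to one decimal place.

22.3°

n·sin(A/2) = 1.316 × sin 30° = 1.316 × 0.5000 = 0.6580.
D_min = 2·arcsin(0.6580) − 60° = 2 × 41.148° − 60° = 22.295°.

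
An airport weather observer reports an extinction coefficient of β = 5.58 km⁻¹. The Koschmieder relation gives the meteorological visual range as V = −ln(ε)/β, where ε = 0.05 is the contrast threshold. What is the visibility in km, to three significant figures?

V = −ln(0.05) / 5.58 = 2.996 / 5.58 = 0.5369 km.

0.537 km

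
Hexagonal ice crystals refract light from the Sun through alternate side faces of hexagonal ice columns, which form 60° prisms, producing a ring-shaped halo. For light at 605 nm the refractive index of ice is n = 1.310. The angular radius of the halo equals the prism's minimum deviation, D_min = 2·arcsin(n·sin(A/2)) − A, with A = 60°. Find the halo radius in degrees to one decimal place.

n·sin(A/2) = 1.310 × sin 30° = 1.310 × 0.5000 = 0.6550.
D_min = 2·arcsin(0.6550) − 60° = 2 × 40.920° − 60° = 21.839°.

21.8°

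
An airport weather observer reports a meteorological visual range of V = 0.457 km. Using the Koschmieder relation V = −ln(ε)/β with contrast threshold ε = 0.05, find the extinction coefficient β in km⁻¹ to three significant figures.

β = −ln(0.05) / V = 2.996 / 0.457 = 6.5552 km⁻¹.

6.56 km⁻¹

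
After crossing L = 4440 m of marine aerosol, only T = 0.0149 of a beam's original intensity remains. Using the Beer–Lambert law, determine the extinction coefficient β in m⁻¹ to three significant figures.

Beer–Lambert: T = exp(−βL) ⇒ β = −ln(T)/L = −ln(0.0149)/4440 = 4.2064/4440 = 0.0009474 m⁻¹.

0.000947 m⁻¹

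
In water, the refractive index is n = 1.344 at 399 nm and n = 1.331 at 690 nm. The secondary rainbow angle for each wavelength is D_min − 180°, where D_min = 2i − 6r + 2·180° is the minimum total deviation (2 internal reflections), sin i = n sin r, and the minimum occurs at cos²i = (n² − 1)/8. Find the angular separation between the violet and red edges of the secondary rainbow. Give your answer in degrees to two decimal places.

At 399 nm (n = 1.344): cos²i = 0.10079 → i = 71.490°, r = 44.874°, D_min = 233.733°, rainbow angle = 53.733°.
At 690 nm (n = 1.331): cos²i = 0.09645 → i = 71.907°, r = 45.575°, D_min = 230.365°, rainbow angle = 50.365°.
Angular width = |53.733° − 50.365°| = 3.368°.

3.37°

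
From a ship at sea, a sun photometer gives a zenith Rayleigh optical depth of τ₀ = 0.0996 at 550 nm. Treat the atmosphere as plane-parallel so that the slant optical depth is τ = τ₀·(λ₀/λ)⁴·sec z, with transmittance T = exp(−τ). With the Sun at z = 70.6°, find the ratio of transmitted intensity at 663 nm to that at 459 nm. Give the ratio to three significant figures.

Airmass: sec 70.6° = 3.0106.
τ(663 nm) = 0.0996 × (550/663)⁴ × 3.0106 = 0.0996 × 0.4736 × 3.0106 = 0.1420.
τ(459 nm) = 0.0996 × (550/459)⁴ × 3.0106 = 0.0996 × 2.0616 × 3.0106 = 0.6182.
T(663)/T(459) = exp(τ_B − τ_A) = exp(0.4762) = 1.6099.

1.61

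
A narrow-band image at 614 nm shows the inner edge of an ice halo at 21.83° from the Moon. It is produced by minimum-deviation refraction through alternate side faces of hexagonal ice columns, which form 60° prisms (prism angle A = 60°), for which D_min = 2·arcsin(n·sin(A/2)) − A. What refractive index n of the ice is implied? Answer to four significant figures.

Rearranging: n = sin((D_min + A)/2) / sin(A/2).
(D_min + A)/2 = (21.83° + 60°)/2 = 40.915°.
n = sin 40.915° / sin 30° = 0.6549 / 0.5000 = 1.3099.

1.310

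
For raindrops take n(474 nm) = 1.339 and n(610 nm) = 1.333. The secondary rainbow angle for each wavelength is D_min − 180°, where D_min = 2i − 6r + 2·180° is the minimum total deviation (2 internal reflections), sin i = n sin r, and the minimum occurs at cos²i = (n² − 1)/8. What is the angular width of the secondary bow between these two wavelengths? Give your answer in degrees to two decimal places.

At 474 nm (n = 1.339): cos²i = 0.09912 → i = 71.650°, r = 45.141°, D_min = 232.451°, rainbow angle = 52.451°.
At 610 nm (n = 1.333): cos²i = 0.09711 → i = 71.843°, r = 45.466°, D_min = 230.891°, rainbow angle = 50.891°.
Angular width = |52.451° − 50.891°| = 1.560°.

1.56°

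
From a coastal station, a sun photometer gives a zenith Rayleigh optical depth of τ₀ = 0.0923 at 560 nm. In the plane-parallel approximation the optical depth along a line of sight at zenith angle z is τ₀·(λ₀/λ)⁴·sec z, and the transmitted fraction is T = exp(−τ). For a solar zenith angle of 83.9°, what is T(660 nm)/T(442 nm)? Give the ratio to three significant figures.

Airmass: sec 83.9° = 9.4105.
τ(660 nm) = 0.0923 × (560/660)⁴ × 9.4105 = 0.0923 × 0.5183 × 9.4105 = 0.4502.
τ(442 nm) = 0.0923 × (560/442)⁴ × 9.4105 = 0.0923 × 2.5767 × 9.4105 = 2.2381.
T(660)/T(442) = exp(τ_B − τ_A) = exp(1.7879) = 5.9769.

5.98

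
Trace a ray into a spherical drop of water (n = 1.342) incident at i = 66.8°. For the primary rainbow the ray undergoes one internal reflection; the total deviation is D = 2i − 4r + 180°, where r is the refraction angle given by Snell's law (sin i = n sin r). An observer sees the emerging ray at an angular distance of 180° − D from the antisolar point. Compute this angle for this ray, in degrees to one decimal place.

39.3°

sin r = sin 66.8° / 1.342 = 0.9191/1.342 = 0.6849; r = 43.23°.
D = 2·66.8° − 4·43.23° + 180° = 133.60° − 172.91° + 180° = 140.69°.
Angle from antisolar point = 180° − D = 39.31°.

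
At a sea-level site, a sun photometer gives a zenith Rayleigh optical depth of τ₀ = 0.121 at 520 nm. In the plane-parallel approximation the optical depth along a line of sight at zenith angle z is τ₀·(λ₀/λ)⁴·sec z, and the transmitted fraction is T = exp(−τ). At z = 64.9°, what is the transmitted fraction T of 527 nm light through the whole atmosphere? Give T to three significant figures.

sec 64.9° = 2.3574.
τ = 0.121 × (520/527)⁴ × 2.3574 = 0.121 × 0.9479 × 2.3574 = 0.2704.
T = exp(−0.2704) = 0.7631.

0.763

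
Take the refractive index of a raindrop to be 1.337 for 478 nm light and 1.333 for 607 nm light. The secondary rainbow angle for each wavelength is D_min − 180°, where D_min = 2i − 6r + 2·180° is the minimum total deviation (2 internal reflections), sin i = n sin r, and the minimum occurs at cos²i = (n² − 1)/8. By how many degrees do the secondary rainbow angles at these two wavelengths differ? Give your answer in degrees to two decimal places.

At 478 nm (n = 1.337): cos²i = 0.09845 → i = 71.714°, r = 45.249°, D_min = 231.934°, rainbow angle = 51.934°.
At 607 nm (n = 1.333): cos²i = 0.09711 → i = 71.843°, r = 45.466°, D_min = 230.891°, rainbow angle = 50.891°.
Angular width = |51.934° − 50.891°| = 1.043°.

1.04°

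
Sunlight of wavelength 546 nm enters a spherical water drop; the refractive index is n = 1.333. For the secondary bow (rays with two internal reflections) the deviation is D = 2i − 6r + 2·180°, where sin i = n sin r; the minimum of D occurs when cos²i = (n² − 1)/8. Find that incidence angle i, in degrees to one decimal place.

cos²i = (1.333² − 1)/8 = (1.77689 − 1)/8 = 0.09711.
cos i = 0.31163, so i = 71.843°.

71.8°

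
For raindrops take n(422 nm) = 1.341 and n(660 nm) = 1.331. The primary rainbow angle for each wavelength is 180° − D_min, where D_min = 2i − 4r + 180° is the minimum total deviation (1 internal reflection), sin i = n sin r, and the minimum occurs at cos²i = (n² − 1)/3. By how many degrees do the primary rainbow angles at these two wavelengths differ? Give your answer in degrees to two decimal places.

1.44°

At 422 nm (n = 1.341): cos²i = 0.26609 → i = 58.946°, r = 39.705°, D_min = 139.071°, rainbow angle = 40.929°.
At 660 nm (n = 1.331): cos²i = 0.25719 → i = 59.527°, r = 40.356°, D_min = 137.630°, rainbow angle = 42.370°.
Angular width = |40.929° − 42.370°| = 1.441°.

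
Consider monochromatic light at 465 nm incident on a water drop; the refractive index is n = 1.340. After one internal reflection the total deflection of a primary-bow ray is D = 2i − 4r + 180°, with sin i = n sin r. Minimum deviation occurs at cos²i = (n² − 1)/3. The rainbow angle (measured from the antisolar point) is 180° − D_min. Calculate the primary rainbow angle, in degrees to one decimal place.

41.1°

cos²i = (1.79560 − 1)/3 = 0.26520; i = arccos(0.51498) = 59.004°.
sin r = sin 59.004°/1.340 = 0.63971; r = 39.770°.
D_min = 2·59.004° − 4·39.770° + 180° = 138.929°.
Rainbow angle = 180° − D_min = 41.071°.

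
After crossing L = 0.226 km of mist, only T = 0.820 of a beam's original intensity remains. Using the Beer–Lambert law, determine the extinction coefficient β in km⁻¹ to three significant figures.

Beer–Lambert: T = exp(−βL) ⇒ β = −ln(T)/L = −ln(0.820)/0.226 = 0.1985/0.226 = 0.8781 km⁻¹.

0.878 km⁻¹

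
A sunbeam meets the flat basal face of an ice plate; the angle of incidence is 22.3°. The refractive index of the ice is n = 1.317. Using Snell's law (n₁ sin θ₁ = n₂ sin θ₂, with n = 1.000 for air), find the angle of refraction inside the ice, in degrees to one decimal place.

16.7°

Snell: sin θ_r = sin θ_i / n = sin 22.3° / 1.317 = 0.3795 / 1.317 = 0.2881.
θ_r = arcsin(0.2881) = 16.75°.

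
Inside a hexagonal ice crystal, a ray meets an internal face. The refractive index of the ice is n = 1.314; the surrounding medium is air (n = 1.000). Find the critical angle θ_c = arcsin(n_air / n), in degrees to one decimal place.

sin θ_c = n_air / n = 1.000 / 1.314 = 0.7610.
θ_c = arcsin(0.7610) = 49.56°.

49.6°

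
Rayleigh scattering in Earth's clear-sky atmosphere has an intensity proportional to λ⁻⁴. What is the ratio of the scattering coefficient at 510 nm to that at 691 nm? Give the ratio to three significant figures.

3.37

Rayleigh scattering ∝ λ⁻⁴, so the ratio of coefficients is the inverse fourth power of the wavelength ratio.
σ(510)/σ(691) = (691/510)⁴ = (1.3549)⁴ = 3.37.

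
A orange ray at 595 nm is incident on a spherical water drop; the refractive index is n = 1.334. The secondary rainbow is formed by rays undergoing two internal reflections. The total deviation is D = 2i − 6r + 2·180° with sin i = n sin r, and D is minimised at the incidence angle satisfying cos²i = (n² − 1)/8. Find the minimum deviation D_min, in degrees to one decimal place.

cos²i = (1.77956 − 1)/8 = 0.09744; i = arccos(0.31216) = 71.810°.
sin r = sin 71.810°/1.334 = 0.71217; r = 45.411°.
D_min = 2·71.810° − 6·45.411° + 360° = 231.153°.

231.2°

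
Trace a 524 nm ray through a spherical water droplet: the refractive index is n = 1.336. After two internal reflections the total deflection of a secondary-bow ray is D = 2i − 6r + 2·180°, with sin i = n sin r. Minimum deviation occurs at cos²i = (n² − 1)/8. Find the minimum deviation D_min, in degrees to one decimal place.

231.7°

cos²i = (1.78490 − 1)/8 = 0.09811; i = arccos(0.31323) = 71.746°.
sin r = sin 71.746°/1.336 = 0.71084; r = 45.303°.
D_min = 2·71.746° − 6·45.303° + 360° = 231.674°.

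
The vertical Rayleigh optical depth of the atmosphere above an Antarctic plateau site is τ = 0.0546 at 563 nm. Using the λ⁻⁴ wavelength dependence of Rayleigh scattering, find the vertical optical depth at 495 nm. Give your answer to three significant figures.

τ(495 nm) = τ(563 nm) × (563/495)⁴ = 0.0546 × (1.1374)⁴ = 0.0546 × 1.6735 = 0.0914.

0.0914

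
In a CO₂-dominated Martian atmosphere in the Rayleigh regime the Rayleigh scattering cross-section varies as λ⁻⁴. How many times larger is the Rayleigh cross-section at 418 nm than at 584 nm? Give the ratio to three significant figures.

3.81

Rayleigh scattering ∝ λ⁻⁴, so the ratio of coefficients is the inverse fourth power of the wavelength ratio.
σ(418)/σ(584) = (584/418)⁴ = (1.3971)⁴ = 3.81.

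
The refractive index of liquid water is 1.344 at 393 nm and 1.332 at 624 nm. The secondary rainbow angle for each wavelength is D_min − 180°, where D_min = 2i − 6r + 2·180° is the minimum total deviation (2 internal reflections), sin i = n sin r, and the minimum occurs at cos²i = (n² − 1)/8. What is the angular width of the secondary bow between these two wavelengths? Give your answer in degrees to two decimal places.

3.10°

At 393 nm (n = 1.344): cos²i = 0.10079 → i = 71.490°, r = 44.874°, D_min = 233.733°, rainbow angle = 53.733°.
At 624 nm (n = 1.332): cos²i = 0.09678 → i = 71.875°, r = 45.520°, D_min = 230.628°, rainbow angle = 50.628°.
Angular width = |53.733° − 50.628°| = 3.104°.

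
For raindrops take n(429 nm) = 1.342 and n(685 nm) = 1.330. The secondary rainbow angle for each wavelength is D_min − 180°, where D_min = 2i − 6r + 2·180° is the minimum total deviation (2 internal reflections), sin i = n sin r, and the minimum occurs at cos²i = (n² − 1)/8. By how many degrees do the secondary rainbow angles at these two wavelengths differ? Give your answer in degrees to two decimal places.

At 429 nm (n = 1.342): cos²i = 0.10012 → i = 71.554°, r = 44.981°, D_min = 233.222°, rainbow angle = 53.222°.
At 685 nm (n = 1.330): cos²i = 0.09611 → i = 71.940°, r = 45.630°, D_min = 230.101°, rainbow angle = 50.101°.
Angular width = |53.222° − 50.101°| = 3.121°.

3.12°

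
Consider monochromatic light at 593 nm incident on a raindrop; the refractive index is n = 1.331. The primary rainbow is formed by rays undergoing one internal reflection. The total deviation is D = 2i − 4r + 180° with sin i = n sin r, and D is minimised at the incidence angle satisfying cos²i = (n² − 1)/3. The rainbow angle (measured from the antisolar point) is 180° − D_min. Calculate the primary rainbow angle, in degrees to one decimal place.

cos²i = (1.77156 − 1)/3 = 0.25719; i = arccos(0.50714) = 59.527°.
sin r = sin 59.527°/1.331 = 0.64753; r = 40.356°.
D_min = 2·59.527° − 4·40.356° + 180° = 137.630°.
Rainbow angle = 180° − D_min = 42.370°.

42.4°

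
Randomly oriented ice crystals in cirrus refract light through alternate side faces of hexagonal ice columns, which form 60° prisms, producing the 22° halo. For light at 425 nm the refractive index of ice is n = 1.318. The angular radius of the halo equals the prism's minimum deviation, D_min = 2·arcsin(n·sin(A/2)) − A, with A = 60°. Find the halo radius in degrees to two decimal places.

22.45°

n·sin(A/2) = 1.318 × sin 30° = 1.318 × 0.5000 = 0.6590.
D_min = 2·arcsin(0.6590) − 60° = 2 × 41.224° − 60° = 22.447°.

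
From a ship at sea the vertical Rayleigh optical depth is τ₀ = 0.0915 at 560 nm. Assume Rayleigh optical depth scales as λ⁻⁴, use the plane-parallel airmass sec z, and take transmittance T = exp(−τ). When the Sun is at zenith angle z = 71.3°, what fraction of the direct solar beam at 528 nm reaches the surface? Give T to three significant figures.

sec 71.3° = 3.1190.
τ = 0.0915 × (560/528)⁴ × 3.1190 = 0.0915 × 1.2654 × 3.1190 = 0.3611.
T = exp(−0.3611) = 0.6969.

0.697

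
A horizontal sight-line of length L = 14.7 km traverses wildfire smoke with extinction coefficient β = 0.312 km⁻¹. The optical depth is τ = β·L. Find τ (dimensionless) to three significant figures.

4.59

τ = β·L = 0.312 × 14.7 = 4.5864.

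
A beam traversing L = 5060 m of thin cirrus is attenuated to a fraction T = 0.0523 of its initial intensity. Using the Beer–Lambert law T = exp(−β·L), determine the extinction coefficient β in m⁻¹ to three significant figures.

Beer–Lambert: T = exp(−βL) ⇒ β = −ln(T)/L = −ln(0.0523)/5060 = 2.9508/5060 = 0.0005832 m⁻¹.

0.000583 m⁻¹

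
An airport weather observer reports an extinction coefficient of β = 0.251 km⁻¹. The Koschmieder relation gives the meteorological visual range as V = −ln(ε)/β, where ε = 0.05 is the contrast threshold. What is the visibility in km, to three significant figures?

V = −ln(0.05) / 0.251 = 2.996 / 0.251 = 11.9352 km.

11.9 km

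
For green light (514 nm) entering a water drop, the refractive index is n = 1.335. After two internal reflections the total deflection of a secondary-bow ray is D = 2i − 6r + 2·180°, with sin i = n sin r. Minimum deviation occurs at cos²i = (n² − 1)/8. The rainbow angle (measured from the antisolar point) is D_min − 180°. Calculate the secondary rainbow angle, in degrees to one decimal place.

cos²i = (1.78222 − 1)/8 = 0.09778; i = arccos(0.31269) = 71.778°.
sin r = sin 71.778°/1.335 = 0.71150; r = 45.357°.
D_min = 2·71.778° − 6·45.357° + 360° = 231.414°.
Rainbow angle = D_min − 180° = 51.414°.

51.4°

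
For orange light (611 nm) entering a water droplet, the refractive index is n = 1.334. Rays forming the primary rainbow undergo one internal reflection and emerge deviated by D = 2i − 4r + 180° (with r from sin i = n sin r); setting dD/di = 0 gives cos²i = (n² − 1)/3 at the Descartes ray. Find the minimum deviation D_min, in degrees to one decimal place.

cos²i = (1.77956 − 1)/3 = 0.25985; i = arccos(0.50976) = 59.352°.
sin r = sin 59.352°/1.334 = 0.64492; r = 40.159°.
D_min = 2·59.352° − 4·40.159° + 180° = 138.067°.

138.1°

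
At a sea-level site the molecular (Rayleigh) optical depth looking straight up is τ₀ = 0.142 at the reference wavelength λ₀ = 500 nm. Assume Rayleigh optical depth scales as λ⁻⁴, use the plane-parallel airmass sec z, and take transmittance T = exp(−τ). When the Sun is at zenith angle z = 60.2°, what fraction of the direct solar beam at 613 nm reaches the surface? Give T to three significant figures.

0.881

sec 60.2° = 2.0122.
τ = 0.142 × (500/613)⁴ × 2.0122 = 0.142 × 0.4426 × 2.0122 = 0.1265.
T = exp(−0.1265) = 0.8812.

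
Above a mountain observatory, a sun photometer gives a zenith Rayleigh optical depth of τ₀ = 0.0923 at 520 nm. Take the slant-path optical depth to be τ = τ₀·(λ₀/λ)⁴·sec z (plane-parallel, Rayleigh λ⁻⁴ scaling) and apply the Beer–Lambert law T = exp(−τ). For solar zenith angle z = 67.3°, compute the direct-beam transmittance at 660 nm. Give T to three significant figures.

sec 67.3° = 2.5913.
τ = 0.0923 × (520/660)⁴ × 2.5913 = 0.0923 × 0.3853 × 2.5913 = 0.0922.
T = exp(−0.0922) = 0.9120.

0.912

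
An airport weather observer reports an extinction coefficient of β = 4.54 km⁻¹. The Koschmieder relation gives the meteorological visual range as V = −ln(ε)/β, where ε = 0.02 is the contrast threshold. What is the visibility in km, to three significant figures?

0.862 km

V = −ln(0.02) / 4.54 = 3.912 / 4.54 = 0.8617 km.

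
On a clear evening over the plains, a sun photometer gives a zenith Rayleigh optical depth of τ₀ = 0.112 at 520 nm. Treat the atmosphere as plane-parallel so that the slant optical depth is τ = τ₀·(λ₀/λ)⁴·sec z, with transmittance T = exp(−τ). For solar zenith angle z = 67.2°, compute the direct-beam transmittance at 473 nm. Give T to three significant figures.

sec 67.2° = 2.5805.
τ = 0.112 × (520/473)⁴ × 2.5805 = 0.112 × 1.4607 × 2.5805 = 0.4222.
T = exp(−0.4222) = 0.6556.

0.656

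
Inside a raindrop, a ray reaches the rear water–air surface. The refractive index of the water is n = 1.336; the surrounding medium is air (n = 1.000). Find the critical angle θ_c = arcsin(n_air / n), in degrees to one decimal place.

48.5°

sin θ_c = n_air / n = 1.000 / 1.336 = 0.7485.
θ_c = arcsin(0.7485) = 48.46°.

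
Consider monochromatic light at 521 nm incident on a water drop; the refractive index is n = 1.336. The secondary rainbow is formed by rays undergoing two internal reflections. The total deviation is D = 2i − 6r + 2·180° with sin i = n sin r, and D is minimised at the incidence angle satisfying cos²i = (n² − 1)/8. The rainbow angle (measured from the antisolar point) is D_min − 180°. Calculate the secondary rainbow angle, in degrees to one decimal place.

cos²i = (1.78490 − 1)/8 = 0.09811; i = arccos(0.31323) = 71.746°.
sin r = sin 71.746°/1.336 = 0.71084; r = 45.303°.
D_min = 2·71.746° − 6·45.303° + 360° = 231.674°.
Rainbow angle = D_min − 180° = 51.674°.

51.7°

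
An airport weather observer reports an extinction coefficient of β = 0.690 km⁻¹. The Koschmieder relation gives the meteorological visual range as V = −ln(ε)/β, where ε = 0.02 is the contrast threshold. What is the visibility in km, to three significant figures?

V = −ln(0.02) / 0.690 = 3.912 / 0.690 = 5.6696 km.

5.67 km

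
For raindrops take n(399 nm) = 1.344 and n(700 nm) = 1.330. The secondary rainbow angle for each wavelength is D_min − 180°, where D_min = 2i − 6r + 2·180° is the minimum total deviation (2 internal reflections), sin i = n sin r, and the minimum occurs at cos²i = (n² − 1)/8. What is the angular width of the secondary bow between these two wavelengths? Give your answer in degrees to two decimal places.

At 399 nm (n = 1.344): cos²i = 0.10079 → i = 71.490°, r = 44.874°, D_min = 233.733°, rainbow angle = 53.733°.
At 700 nm (n = 1.330): cos²i = 0.09611 → i = 71.940°, r = 45.630°, D_min = 230.101°, rainbow angle = 50.101°.
Angular width = |53.733° − 50.101°| = 3.632°.

3.63°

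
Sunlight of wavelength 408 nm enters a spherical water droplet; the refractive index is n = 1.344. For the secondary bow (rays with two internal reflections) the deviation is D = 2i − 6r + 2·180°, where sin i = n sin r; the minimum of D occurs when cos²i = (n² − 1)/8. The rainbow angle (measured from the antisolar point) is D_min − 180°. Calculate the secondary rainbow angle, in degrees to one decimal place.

53.7°

cos²i = (1.80634 − 1)/8 = 0.10079; i = arccos(0.31748) = 71.490°.
sin r = sin 71.490°/1.344 = 0.70555; r = 44.874°.
D_min = 2·71.490° − 6·44.874° + 360° = 233.733°.
Rainbow angle = D_min − 180° = 53.733°.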